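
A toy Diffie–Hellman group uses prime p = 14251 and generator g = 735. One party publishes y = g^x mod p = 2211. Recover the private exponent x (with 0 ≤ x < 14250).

Baby-step giant-step with m = ceil(sqrt(14250)) = 120.
Baby table (735^j mod 14251 for j=0..119):
  0:1  1:735  2:12938  3:4013  4:13849  5:3801  6:539  7:11388
  8:4843  9:11106  10:11338  11:10846  12:5501  13:10202  14:2444  15:714
  16:11754  17:3084  18:831  19:12243  20:6224  21:69  22:7962  23:9160
  24:6128  25:764  26:5751  27:8689  28:1967  29:6394  30:11011  31:12768
  32:7322  33:9043  34:5639  35:11875  36:6513  37:12970  38:13282  39:335
  40:3958  41:1926  42:4761  43:7840  44:4996  45:9553  46:9963  47:12042
  48:999  49:7464  50:13656  51:4456  52:11681  53:6433  54:11174  55:4314
  56:7068  57:7616  58:11368  59:4394  60:8864  61:2333  62:4635  63:736
  64:13673  65:2700  66:3611  67:3399  68:4340  69:11927  70:1980  71:1698
  72:8193  73:7933  74:2096  75:1452  76:12646  77:3158  78:12468  79:587
  80:3915  81:13074  82:4216  83:6293  84:8031  85:2871  86:1037  87:6892
  88:6515  89:189  90:10656  91:8361  92:3154  93:9528  94:5839  95:2114
  96:431  97:3263  98:4137  99:5232  100:12001  101:13617  102:4293  103:5884
  104:6687  105:12601  106:12836  107:298  108:5265  109:7754  110:13041  111:8463
  112:6869  113:3861  114:1886  115:3863  116:3356  117:1237  118:11382  119:433
Giant step factor: 735^(-120) ≡ 274 (mod 14251).
Scan 2211·274^i mod 14251 for i = 0, 1, …:
  i=0: 2211   i=1: 7272   i=2: 11639   i=3: 11113
  i=4: 9499   i=5: 9044   i=6: 12633   i=7: 12700
  i=8: 2556   i=9: 2045     …   i=56: 8433
  i=57: 1980
Match at i=57, j=70: x = 57·120 + 70 = 6910.

6910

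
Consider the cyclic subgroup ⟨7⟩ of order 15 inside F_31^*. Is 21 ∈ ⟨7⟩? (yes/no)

no

⟨7⟩ has order 15; its elements mod 31 are {1, 2, 4, 5, 7, 8, 9, 10, 14, 16, 18, 19, 20, 25, 28}.
21 is not in this set.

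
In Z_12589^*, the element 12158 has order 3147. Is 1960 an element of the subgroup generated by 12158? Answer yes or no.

no

1960 ∈ ⟨12158⟩ iff 1960^3147 ≡ 1 (mod 12589), since |⟨12158⟩| = 3147.
1960^3147 mod 12589 = 6575.
Since 6575 ≠ 1, 1960 does not lie in the subgroup.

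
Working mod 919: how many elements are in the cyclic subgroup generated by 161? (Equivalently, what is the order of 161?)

The order of 161 must divide p − 1 = 918 = 2 · 3^3 · 17.
Divisors: 1, 2, 3, 6, 9, 17, 18, 27, 34, 51, 54, 102, 153, 306, 459, 918.
Check each in increasing order: 161^1 ≡ 161;  161^2 ≡ 189;  161^3 ≡ 102;  161^6 ≡ 295;  161^9 ≡ 682;  161^17 ≡ 366;  161^18 ≡ 110;  161^27 ≡ 581;  161^34 ≡ 701;  161^51 ≡ 165;  161^54 ≡ 288;  161^102 ≡ 574;  161^153 ≡ 53;  161^306 ≡ 52;  161^459 ≡ 918;  161^918 ≡ 1.
Smallest exponent giving 1 is 918.

918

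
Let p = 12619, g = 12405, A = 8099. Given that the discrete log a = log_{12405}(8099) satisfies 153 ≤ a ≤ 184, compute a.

183

Compute 12405^153 mod 12619 = 2640, then multiply by 12405 repeatedly:
  12405^153=2640  12405^154=2895  12405^155=11420  12405^156=4206  12405^157=8484
  12405^158=1560  12405^159=6873  12405^160=5601  12405^161=191  12405^162=9602
  12405^163=2069  12405^164=11518  12405^165=8472  12405^166=4128  12405^167=12557
  12405^168=649  12405^169=12542  12405^170=3859  12405^171=7028  12405^172=10288
  12405^173=6693  12405^174=6264  12405^175=9737  12405^176=11036  12405^177=10668
  12405^178=1087  12405^179=7143  12405^180=10916  12405^181=11110  12405^182=7451
  12405^183=8099
Found 8099 at exponent 183.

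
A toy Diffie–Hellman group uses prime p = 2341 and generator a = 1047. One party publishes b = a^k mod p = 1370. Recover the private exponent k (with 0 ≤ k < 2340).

Baby-step giant-step with m = ceil(sqrt(2340)) = 49.
Baby table (1047^j mod 2341 for j=0..48):
  0:1  1:1047  2:621  3:1730  4:1717  5:2152  6:1102  7:2022
  8:770  9:886  10:606  11:71  12:1766  13:1953  14:1098  15:175
  16:627  17:989  18:761  19:827  20:2040  21:888  22:359  23:1313
  24:544  25:705  26:720  27:38  28:2330  29:188  30:192  31:2039
  32:2182  33:2079  34:1924  35:1168  36:894  37:1959  38:357  39:1560
  40:1643  41:1927  42:1968  43:416  44:126  45:826  46:993  47:267
  48:970
Giant step factor: 1047^(-49) ≡ 423 (mod 2341).
Scan 1370·423^i mod 2341 for i = 0, 1, …:
  i=0: 1370   i=1: 1283   i=2: 1938   i=3: 424
  i=4: 1436   i=5: 1109   i=6: 907   i=7: 2078
  i=8: 1119   i=9: 455   i=10: 503   i=11: 2079
Match at i=11, j=33: k = 11·49 + 33 = 572.

572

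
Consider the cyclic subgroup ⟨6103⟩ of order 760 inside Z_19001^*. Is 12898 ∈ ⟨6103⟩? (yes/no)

yes

12898 ∈ ⟨6103⟩ iff 12898^760 ≡ 1 (mod 19001), since |⟨6103⟩| = 760.
12898^760 mod 19001 = 1.
Since 1 = 1, 12898 lies in the subgroup.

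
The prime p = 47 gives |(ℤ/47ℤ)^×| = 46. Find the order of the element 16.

23

The order of 16 must divide p − 1 = 46 = 2 · 23.
Divisors: 1, 2, 23, 46.
Check each in increasing order: 16^1 ≡ 16;  16^2 ≡ 21;  16^23 ≡ 1.
Smallest exponent giving 1 is 23.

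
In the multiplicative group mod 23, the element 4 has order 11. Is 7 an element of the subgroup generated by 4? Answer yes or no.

no

7 ∈ ⟨4⟩ iff 7^11 ≡ 1 (mod 23), since |⟨4⟩| = 11.
7^11 mod 23 = 22.
Since 22 ≠ 1, 7 does not lie in the subgroup.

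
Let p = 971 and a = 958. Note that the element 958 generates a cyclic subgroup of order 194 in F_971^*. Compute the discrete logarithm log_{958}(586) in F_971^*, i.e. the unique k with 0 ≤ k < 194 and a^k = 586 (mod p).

Baby-step giant-step with m = ceil(sqrt(194)) = 14.
Baby table (958^j mod 971 for j=0..13):
  0:1  1:958  2:169  3:716  4:402  5:600  6:939  7:416
  8:418  9:392  10:730  11:220  12:53  13:282
Giant step factor: 958^(-14) ≡ 49 (mod 971).
Scan 586·49^i mod 971 for i = 0, 1, …:
  i=0: 586   i=1: 555   i=2: 7   i=3: 343
  i=4: 300   i=5: 135   i=6: 789   i=7: 792
  i=8: 939
Match at i=8, j=6: k = 8·14 + 6 = 118.

118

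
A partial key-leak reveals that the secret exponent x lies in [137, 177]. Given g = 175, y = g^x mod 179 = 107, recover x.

Compute 175^137 mod 179 = 128, then multiply by 175 repeatedly:
  175^137=128  175^138=25  175^139=79  175^140=42  175^141=11
  175^142=135  175^143=176  175^144=12  175^145=131  175^146=13
  175^147=127  175^148=29  175^149=63  175^150=106  175^151=113
  175^152=85  175^153=18  175^154=107
Found 107 at exponent 154.

154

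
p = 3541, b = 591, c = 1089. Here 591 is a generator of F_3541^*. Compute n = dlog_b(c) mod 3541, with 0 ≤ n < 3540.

1618

Baby-step giant-step with m = ceil(sqrt(3540)) = 60.
Baby table (591^j mod 3541 for j=0..59):
  0:1  1:591  2:2263  3:2476  4:883  5:1326  6:1105  7:1511
  8:669  9:2328  10:1940  11:2797  12:2921  13:1844  14:2717  15:1674
  16:1395  17:2933  18:1854  19:1545  20:3058  21:1368  22:1140  23:950
  24:1972  25:463  26:976  27:3174  28:2645  29:1614  30:1345  31:1711
  32:2016  33:1680  34:1400  35:2347  36:2546  37:3302  38:391  39:916
  40:3124  41:1423  42:1776  43:1480  44:53  45:2995  46:3086  47:211
  48:766  49:2999  50:1909  51:2181  52:47  53:2990  54:131  55:3060
  56:2550  57:2125  58:2361  59:197
Giant step factor: 591^(-60) ≡ 1704 (mod 3541).
Scan 1089·1704^i mod 3541 for i = 0, 1, …:
  i=0: 1089   i=1: 172   i=2: 2726   i=3: 2853
  i=4: 3260   i=5: 2752   i=6: 1124   i=7: 3156
  i=8: 2586   i=9: 1540     …   i=25: 3399
  i=26: 2361
Match at i=26, j=58: n = 26·60 + 58 = 1618.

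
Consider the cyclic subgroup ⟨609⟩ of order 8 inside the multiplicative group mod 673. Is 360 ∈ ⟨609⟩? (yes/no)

360 ∈ ⟨609⟩ iff 360^8 ≡ 1 (mod 673), since |⟨609⟩| = 8.
360^8 mod 673 = 50.
Since 50 ≠ 1, 360 does not lie in the subgroup.

no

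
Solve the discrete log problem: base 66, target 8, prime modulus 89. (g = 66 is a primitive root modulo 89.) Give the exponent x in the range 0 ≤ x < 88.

24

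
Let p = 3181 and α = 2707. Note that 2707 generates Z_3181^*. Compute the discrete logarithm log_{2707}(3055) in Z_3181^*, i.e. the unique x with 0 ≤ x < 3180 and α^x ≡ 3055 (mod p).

1712

Baby-step giant-step with m = ceil(sqrt(3180)) = 57.
Baby table (2707^j mod 3181 for j=0..56):
  0:1  1:2707  2:2006  3:275  4:71  5:1337  6:2462  7:439
  8:1860  9:2678  10:3028  11:2540  12:1639  13:2459  14:1861  15:2204
  16:1853  17:2815  18:1710  19:615  20:1142  21:2643  22:532  23:2312
  24:1557  25:3155  26:2781  27:1921  28:2393  29:1335  30:229  31:2789
  32:1310  33:2536  34:354  35:797  36:761  37:1920  38:2867  39:2510
  40:3135  41:2718  42:3154  43:74  44:3096  45:2118  46:1264  47:2073
  48:327  49:871  50:676  51:857  52:950  53:1402  54:281  55:408
  56:649
Giant step factor: 2707^(-57) ≡ 3140 (mod 3181).
Scan 3055·3140^i mod 3181 for i = 0, 1, …:
  i=0: 3055   i=1: 1985   i=2: 1321   i=3: 3097
  i=4: 263   i=5: 1941   i=6: 3125   i=7: 2296
  i=8: 1294   i=9: 1023     …   i=29: 339
  i=30: 2006
Match at i=30, j=2: x = 30·57 + 2 = 1712.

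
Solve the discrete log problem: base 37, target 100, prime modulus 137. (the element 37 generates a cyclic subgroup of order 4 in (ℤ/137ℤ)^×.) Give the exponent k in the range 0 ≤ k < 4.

3

Successive powers of 37 modulo 137:
  37^0=1  37^1=37  37^2=136  37^3=100
So 37^3 ≡ 100 (mod 137), giving k = 3.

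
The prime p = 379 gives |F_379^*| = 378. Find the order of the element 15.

The order of 15 must divide p − 1 = 378 = 2 · 3^3 · 7.
Divisors: 1, 2, 3, 6, 7, 9, 14, 18, 21, 27, 42, 54, 63, 126, 189, 378.
Check each in increasing order: 15^1 ≡ 15;  15^2 ≡ 225;  15^3 ≡ 343;  15^6 ≡ 159;  15^7 ≡ 111;  15^9 ≡ 340;  15^14 ≡ 193;  15^18 ≡ 5;  15^21 ≡ 199;  15^27 ≡ 184;  15^42 ≡ 185;  15^54 ≡ 125;  15^63 ≡ 52;  15^126 ≡ 51;  15^189 ≡ 378;  15^378 ≡ 1.
Smallest exponent giving 1 is 378.

378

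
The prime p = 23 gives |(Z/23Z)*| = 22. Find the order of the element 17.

22

The order of 17 must divide p − 1 = 22 = 2 · 11.
Divisors: 1, 2, 11, 22.
Check each in increasing order: 17^1 ≡ 17;  17^2 ≡ 13;  17^11 ≡ 22;  17^22 ≡ 1.
Smallest exponent giving 1 is 22.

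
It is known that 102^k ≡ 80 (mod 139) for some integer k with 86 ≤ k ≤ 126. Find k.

Compute 102^86 mod 139 = 66, then multiply by 102 repeatedly:
  102^86=66  102^87=60  102^88=4  102^89=130  102^90=55
  102^91=50  102^92=96  102^93=62  102^94=69  102^95=88
  102^96=80
Found 80 at exponent 96.

96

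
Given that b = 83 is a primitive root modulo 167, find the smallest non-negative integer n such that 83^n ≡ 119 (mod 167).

31

Baby-step giant-step with m = ceil(sqrt(166)) = 13.
Baby table (83^j mod 167 for j=0..12):
  0:1  1:83  2:42  3:146  4:94  5:120  6:107  7:30
  8:152  9:91  10:38  11:148  12:93
Giant step factor: 83^(-13) ≡ 158 (mod 167).
Scan 119·158^i mod 167 for i = 0, 1, …:
  i=0: 119   i=1: 98   i=2: 120
Match at i=2, j=5: n = 2·13 + 5 = 31.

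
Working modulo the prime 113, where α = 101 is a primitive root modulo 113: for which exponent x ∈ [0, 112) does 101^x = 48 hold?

Baby-step giant-step with m = ceil(sqrt(112)) = 11.
Baby table (101^j mod 113 for j=0..10):
  0:1  1:101  2:31  3:80  4:57  5:107  6:72  7:40
  8:85  9:110  10:36
Giant step factor: 101^(-11) ≡ 17 (mod 113).
Scan 48·17^i mod 113 for i = 0, 1, …:
  i=0: 48   i=1: 25   i=2: 86   i=3: 106
  i=4: 107
Match at i=4, j=5: x = 4·11 + 5 = 49.

49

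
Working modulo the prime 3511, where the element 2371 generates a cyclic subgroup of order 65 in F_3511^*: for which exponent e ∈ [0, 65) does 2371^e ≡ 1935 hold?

Baby-step giant-step with m = ceil(sqrt(65)) = 9.
Baby table (2371^j mod 3511 for j=0..8):
  0:1  1:2371  2:530  3:3203  4:20  5:1777  6:67  7:862
  8:400
Giant step factor: 2371^(-9) ≡ 890 (mod 3511).
Scan 1935·890^i mod 3511 for i = 0, 1, …:
  i=0: 1935   i=1: 1760   i=2: 494   i=3: 785
  i=4: 3472   i=5: 400
Match at i=5, j=8: e = 5·9 + 8 = 53.

53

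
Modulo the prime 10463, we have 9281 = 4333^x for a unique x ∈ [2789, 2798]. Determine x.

2795

Compute 4333^2789 mod 10463 = 8547, then multiply by 4333 repeatedly:
  4333^2789=8547  4333^2790=5594  4333^2791=6494  4333^2792=3495  4333^2793=3874
  4333^2794=3390  4333^2795=9281
Found 9281 at exponent 2795.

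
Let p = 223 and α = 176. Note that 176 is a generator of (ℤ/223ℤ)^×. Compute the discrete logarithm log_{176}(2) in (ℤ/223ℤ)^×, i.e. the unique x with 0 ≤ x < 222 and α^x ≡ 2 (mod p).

Baby-step giant-step with m = ceil(sqrt(222)) = 15.
Baby table (176^j mod 223 for j=0..14):
  0:1  1:176  2:202  3:95  4:218  5:12  6:105  7:194
  8:25  9:163  10:144  11:145  12:98  13:77  14:172
Giant step factor: 176^(-15) ≡ 219 (mod 223).
Scan 2·219^i mod 223 for i = 0, 1, …:
  i=0: 2   i=1: 215   i=2: 32   i=3: 95
Match at i=3, j=3: x = 3·15 + 3 = 48.

48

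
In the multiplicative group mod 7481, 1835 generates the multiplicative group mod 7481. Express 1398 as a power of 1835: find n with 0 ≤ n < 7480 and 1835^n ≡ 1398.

Baby-step giant-step with m = ceil(sqrt(7480)) = 87.
Baby table (1835^j mod 7481 for j=0..86):
  0:1  1:1835  2:775  3:735  4:2145  5:1069  6:1593  7:5565
  8:210  9:3819  10:5649  11:4730  12:1590  13:60  14:5366  15:1614
  16:6695  17:1523  18:4292  19:5808  20:4736  21:5119  22:4710  23:2295
  24:7003  25:5628  26:3600  27:277  28:7068  29:5207  30:1608  31:3166
  32:4354  33:7363  34:419  35:5803  36:3042  37:1244  38:1035  39:6532
  40:1658  41:5144  42:5699  43:6708  44:2935  45:6886  46:401  47:2697
  48:4054  49:2976  50:7311  51:2252  52:2908  53:2227  54:1919  55:5295
  56:5987  57:4037  58:1705  59:1617  60:4719  61:3848  62:6497  63:4762
  64:462  65:2417  66:6443  67:2925  68:3498  69:132  70:2828  71:5047
  72:7248  73:6343  74:6450  75:808  76:1442  77:5277  78:2881  79:5049
  80:3437  81:412  82:439  83:5098  84:3580  85:982  86:6530
Giant step factor: 1835^(-87) ≡ 3945 (mod 7481).
Scan 1398·3945^i mod 7481 for i = 0, 1, …:
  i=0: 1398   i=1: 1613   i=2: 4435   i=3: 5497
  i=4: 5727   i=5: 395   i=6: 2227
Match at i=6, j=53: n = 6·87 + 53 = 575.

575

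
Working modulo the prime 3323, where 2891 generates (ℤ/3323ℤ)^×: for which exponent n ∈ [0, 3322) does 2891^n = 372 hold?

2190

Baby-step giant-step with m = ceil(sqrt(3322)) = 58.
Baby table (2891^j mod 3323 for j=0..57):
  0:1  1:2891  2:536  3:1058  4:1518  5:2178  6:2836  7:1035
  8:1485  9:3142  10:1763  11:2674  12:1236  13:1051  14:1219  15:1749
  16:2076  17:378  18:2854  19:3228  20:1164  21:2248  22:2503  23:2002
  24:2439  25:3066  26:1365  27:1814  28:580  29:1988  30:1841  31:2208
  32:3168  33:500  34:3318  35:2160  36:643  37:1356  38:2379  39:2402
  40:2435  41:1471  42:2544  43:905  44:1154  45:3245  46:466  47:1391
  48:551  49:1224  50:2912  51:1433  52:2345  53:475  54:826  55:2052
  56:777  57:3282
Giant step factor: 2891^(-58) ≡ 2596 (mod 3323).
Scan 372·2596^i mod 3323 for i = 0, 1, …:
  i=0: 372   i=1: 2042   i=2: 847   i=3: 2309
  i=4: 2795   i=5: 1711   i=6: 2228   i=7: 1868
  i=8: 1071   i=9: 2288     …   i=36: 3198
  i=37: 1154
Match at i=37, j=44: n = 37·58 + 44 = 2190.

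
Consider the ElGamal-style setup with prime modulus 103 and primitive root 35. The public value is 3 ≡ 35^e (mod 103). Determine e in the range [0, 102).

69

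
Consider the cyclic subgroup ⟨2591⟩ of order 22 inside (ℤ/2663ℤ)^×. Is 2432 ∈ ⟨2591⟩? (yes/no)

no

2432 ∈ ⟨2591⟩ iff 2432^22 ≡ 1 (mod 2663), since |⟨2591⟩| = 22.
2432^22 mod 2663 = 2391.
Since 2391 ≠ 1, 2432 does not lie in the subgroup.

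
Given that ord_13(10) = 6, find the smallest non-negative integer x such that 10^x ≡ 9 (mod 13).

2

Successive powers of 10 modulo 13:
  10^0=1  10^1=10  10^2=9
So 10^2 ≡ 9 (mod 13), giving x = 2.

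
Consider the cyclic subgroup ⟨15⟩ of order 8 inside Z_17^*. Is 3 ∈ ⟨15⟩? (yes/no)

no

⟨15⟩ has order 8; its elements mod 17 are {1, 2, 4, 8, 9, 13, 15, 16}.
3 is not in this set.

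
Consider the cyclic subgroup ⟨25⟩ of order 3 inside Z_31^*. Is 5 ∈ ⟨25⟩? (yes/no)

⟨25⟩ has order 3; its elements mod 31 are {1, 5, 25}.
5 is in this set.

yes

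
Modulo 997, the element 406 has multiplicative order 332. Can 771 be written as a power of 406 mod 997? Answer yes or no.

yes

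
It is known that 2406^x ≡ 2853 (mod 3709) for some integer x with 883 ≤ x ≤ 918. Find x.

902

Compute 2406^883 mod 3709 = 1914, then multiply by 2406 repeatedly:
  2406^883=1914  2406^884=2215  2406^885=3166  2406^886=2819  2406^887=2462
  2406^888=299  2406^889=3557  2406^890=1479  2406^891=1543  2406^892=3458
  2406^893=661  2406^894=2914  2406^895=1074  2406^896=2580  2406^897=2323
  2406^898=3384  2406^899=649  2406^900=5  2406^901=903  2406^902=2853
Found 2853 at exponent 902.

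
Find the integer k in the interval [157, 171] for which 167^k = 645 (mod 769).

166

Compute 167^157 mod 769 = 303, then multiply by 167 repeatedly:
  167^157=303  167^158=616  167^159=595  167^160=164  167^161=473
  167^162=553  167^163=71  167^164=322  167^165=713  167^166=645
Found 645 at exponent 166.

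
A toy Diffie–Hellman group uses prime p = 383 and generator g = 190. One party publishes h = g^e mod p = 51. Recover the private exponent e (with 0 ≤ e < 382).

Baby-step giant-step with m = ceil(sqrt(382)) = 20.
Baby table (190^j mod 383 for j=0..19):
  0:1  1:190  2:98  3:236  4:29  5:148  6:161  7:333
  8:75  9:79  10:73  11:82  12:260  13:376  14:202  15:80
  16:263  17:180  18:113  19:22
Giant step factor: 190^(-20) ≡ 58 (mod 383).
Scan 51·58^i mod 383 for i = 0, 1, …:
  i=0: 51   i=1: 277   i=2: 363   i=3: 372
  i=4: 128   i=5: 147   i=6: 100   i=7: 55
  i=8: 126   i=9: 31     …   i=13: 228
  i=14: 202
Match at i=14, j=14: e = 14·20 + 14 = 294.

294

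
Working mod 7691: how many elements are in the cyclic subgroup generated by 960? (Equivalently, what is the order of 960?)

769

The order of 960 must divide p − 1 = 7690 = 2 · 5 · 769.
Divisors: 1, 2, 5, 10, 769, 1538, 3845, 7690.
Check each in increasing order: 960^1 ≡ 960;  960^2 ≡ 6371;  960^5 ≡ 3792;  960^10 ≡ 4785;  960^769 ≡ 1.
Smallest exponent giving 1 is 769.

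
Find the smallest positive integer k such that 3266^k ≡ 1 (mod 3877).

3876

The order of 3266 must divide p − 1 = 3876 = 2^2 · 3 · 17 · 19.
Divisors: 1, 2, 3, 4, 6, 12, 17, 19, 34, 38, 51, 57, 68, 76, 102, 114, 204, 228, 323, 646, 969, 1292, 1938, 3876.
Check each in increasing order: 3266^1 ≡ 3266;  3266^2 ≡ 1129;  3266^3 ≡ 287;  3266^4 ≡ 2985;  3266^6 ≡ 952;  3266^12 ≡ 2963;  3266^17 ≡ 3131;  3266^19 ≡ 2952;  3266^34 ≡ 2105;  3266^38 ≡ 2685;  3266^51 ≡ 3732;  3266^57 ≡ 1532;  3266^68 ≡ 3491;  3266^76 ≡ 1882;  3266^102 ≡ 1640;  3266^114 ≡ 1439;  3266^204 ≡ 2839;  3266^228 ≡ 403;  3266^323 ≡ 3862;  3266^646 ≡ 225;  3266^969 ≡ 502;  3266^1292 ≡ 224;  3266^1938 ≡ 3876;  3266^3876 ≡ 1.
Smallest exponent giving 1 is 3876.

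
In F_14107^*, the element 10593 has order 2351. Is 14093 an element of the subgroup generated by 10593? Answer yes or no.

no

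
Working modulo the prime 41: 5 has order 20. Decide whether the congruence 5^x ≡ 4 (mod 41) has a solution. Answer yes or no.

4 ∈ ⟨5⟩ iff 4^20 ≡ 1 (mod 41), since |⟨5⟩| = 20.
4^20 mod 41 = 1.
Since 1 = 1, 4 lies in the subgroup.

yes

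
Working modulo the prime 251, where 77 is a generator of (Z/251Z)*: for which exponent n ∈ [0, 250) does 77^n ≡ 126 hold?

85

Baby-step giant-step with m = ceil(sqrt(250)) = 16.
Baby table (77^j mod 251 for j=0..15):
  0:1  1:77  2:156  3:215  4:240  5:157  6:41  7:145
  8:121  9:30  10:51  11:162  12:175  13:172  14:192  15:226
Giant step factor: 77^(-16) ≡ 124 (mod 251).
Scan 126·124^i mod 251 for i = 0, 1, …:
  i=0: 126   i=1: 62   i=2: 158   i=3: 14
  i=4: 230   i=5: 157
Match at i=5, j=5: n = 5·16 + 5 = 85.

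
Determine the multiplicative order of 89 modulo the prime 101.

100

The order of 89 must divide p − 1 = 100 = 2^2 · 5^2.
Divisors: 1, 2, 4, 5, 10, 20, 25, 50, 100.
Check each in increasing order: 89^1 ≡ 89;  89^2 ≡ 43;  89^4 ≡ 31;  89^5 ≡ 32;  89^10 ≡ 14;  89^20 ≡ 95;  89^25 ≡ 10;  89^50 ≡ 100;  89^100 ≡ 1.
Smallest exponent giving 1 is 100.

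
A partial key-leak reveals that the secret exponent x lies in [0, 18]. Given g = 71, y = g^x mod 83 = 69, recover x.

Compute 71^0 mod 83 = 1, then multiply by 71 repeatedly:
  71^0=1  71^1=71  71^2=61  71^3=15  71^4=69
Found 69 at exponent 4.

4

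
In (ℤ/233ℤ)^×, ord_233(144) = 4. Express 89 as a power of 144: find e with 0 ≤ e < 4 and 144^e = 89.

Successive powers of 144 modulo 233:
  144^0=1  144^1=144  144^2=232  144^3=89
So 144^3 ≡ 89 (mod 233), giving e = 3.

3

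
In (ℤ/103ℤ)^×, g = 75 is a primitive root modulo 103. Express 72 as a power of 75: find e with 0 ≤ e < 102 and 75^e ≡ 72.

30

Baby-step giant-step with m = ceil(sqrt(102)) = 11.
Baby table (75^j mod 103 for j=0..10):
  0:1  1:75  2:63  3:90  4:55  5:5  6:66  7:6
  8:38  9:69  10:25
Giant step factor: 75^(-11) ≡ 54 (mod 103).
Scan 72·54^i mod 103 for i = 0, 1, …:
  i=0: 72   i=1: 77   i=2: 38
Match at i=2, j=8: e = 2·11 + 8 = 30.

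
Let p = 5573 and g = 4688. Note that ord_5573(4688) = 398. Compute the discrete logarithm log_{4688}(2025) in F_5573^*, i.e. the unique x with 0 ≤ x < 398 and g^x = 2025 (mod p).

Baby-step giant-step with m = ceil(sqrt(398)) = 20.
Baby table (4688^j mod 5573 for j=0..19):
  0:1  1:4688  2:3005  3:4469  4:1765  5:3988  6:3902  7:1990
  8:5491  9:121  10:4375  11:1360  12:168  13:1791  14:3270  15:4010
  16:1151  17:1224  18:3495  19:5513
Giant step factor: 4688^(-20) ≡ 1371 (mod 5573).
Scan 2025·1371^i mod 5573 for i = 0, 1, …:
  i=0: 2025   i=1: 921   i=2: 3193   i=3: 2798
  i=4: 1834   i=5: 991   i=6: 4422   i=7: 4711
  i=8: 5247   i=9: 4467     …   i=15: 3389
  i=16: 4010
Match at i=16, j=15: x = 16·20 + 15 = 335.

335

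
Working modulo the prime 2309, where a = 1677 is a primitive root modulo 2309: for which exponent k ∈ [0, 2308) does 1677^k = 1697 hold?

Baby-step giant-step with m = ceil(sqrt(2308)) = 49.
Baby table (1677^j mod 2309 for j=0..48):
  0:1  1:1677  2:2276  3:75  4:1089  5:2143  6:1007  7:860
  8:1404  9:1637  10:2157  11:1395  12:398  13:145  14:720  15:2142
  16:1639  17:893  18:1329  19:548  20:14  21:388  22:1847  23:1050
  24:1392  25:2294  26:244  27:495  28:1184  29:2137  30:181  31:1058
  32:954  33:2030  34:844  35:2280  36:2165  37:957  38:134  39:745
  40:196  41:814  42:459  43:846  44:1016  45:2099  46:1107  47:3
  48:413
Giant step factor: 1677^(-49) ≡ 1516 (mod 2309).
Scan 1697·1516^i mod 2309 for i = 0, 1, …:
  i=0: 1697   i=1: 426   i=2: 1605   i=3: 1803
  i=4: 1801   i=5: 1078   i=6: 1785   i=7: 2221
  i=8: 514   i=9: 1091   i=10: 712   i=11: 1089
Match at i=11, j=4: k = 11·49 + 4 = 543.

543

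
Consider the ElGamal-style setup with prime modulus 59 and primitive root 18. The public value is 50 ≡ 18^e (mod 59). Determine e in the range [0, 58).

Successive powers of 18 modulo 59:
  18^0=1  18^1=18  18^2=29  18^3=50
So 18^3 ≡ 50 (mod 59), giving e = 3.

3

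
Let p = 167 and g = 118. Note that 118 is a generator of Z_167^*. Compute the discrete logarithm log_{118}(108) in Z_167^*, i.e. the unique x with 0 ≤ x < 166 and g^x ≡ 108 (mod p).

Baby-step giant-step with m = ceil(sqrt(166)) = 13.
Baby table (118^j mod 167 for j=0..12):
  0:1  1:118  2:63  3:86  4:128  5:74  6:48  7:153
  8:18  9:120  10:132  11:45  12:133
Giant step factor: 118^(-13) ≡ 125 (mod 167).
Scan 108·125^i mod 167 for i = 0, 1, …:
  i=0: 108   i=1: 140   i=2: 132
Match at i=2, j=10: x = 2·13 + 10 = 36.

36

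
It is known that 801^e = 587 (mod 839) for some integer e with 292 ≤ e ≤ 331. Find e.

293

Compute 801^292 mod 839 = 669, then multiply by 801 repeatedly:
  801^292=669  801^293=587
Found 587 at exponent 293.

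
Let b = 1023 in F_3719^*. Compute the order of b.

3718

The order of 1023 must divide p − 1 = 3718 = 2 · 11 · 13^2.
Divisors: 1, 2, 11, 13, 22, 26, 143, 169, 286, 338, 1859, 3718.
Check each in increasing order: 1023^1 ≡ 1023;  1023^2 ≡ 1490;  1023^11 ≡ 2860;  1023^13 ≡ 3145;  1023^22 ≡ 1519;  1023^26 ≡ 2204;  1023^143 ≡ 3519;  1023^169 ≡ 1761;  1023^286 ≡ 2810;  1023^338 ≡ 3194;  1023^1859 ≡ 3718;  1023^3718 ≡ 1.
Smallest exponent giving 1 is 3718.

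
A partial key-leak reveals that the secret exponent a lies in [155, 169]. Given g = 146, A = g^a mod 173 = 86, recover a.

155

Compute 146^155 mod 173 = 86, then multiply by 146 repeatedly:
  146^155=86
Found 86 at exponent 155.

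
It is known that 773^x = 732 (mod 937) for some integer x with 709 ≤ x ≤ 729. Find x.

716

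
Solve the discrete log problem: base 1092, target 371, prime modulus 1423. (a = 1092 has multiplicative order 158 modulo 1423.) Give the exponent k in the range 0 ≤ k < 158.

84

Baby-step giant-step with m = ceil(sqrt(158)) = 13.
Baby table (1092^j mod 1423 for j=0..12):
  0:1  1:1092  2:1413  3:464  4:100  5:1052  6:423  7:864
  8:39  9:1321  10:1033  11:1020  12:1054
Giant step factor: 1092^(-13) ≡ 905 (mod 1423).
Scan 371·905^i mod 1423 for i = 0, 1, …:
  i=0: 371   i=1: 1350   i=2: 816   i=3: 1366
  i=4: 1066   i=5: 1359   i=6: 423
Match at i=6, j=6: k = 6·13 + 6 = 84.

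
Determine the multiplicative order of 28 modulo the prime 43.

42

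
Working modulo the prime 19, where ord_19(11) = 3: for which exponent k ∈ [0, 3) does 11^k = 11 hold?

1

Successive powers of 11 modulo 19:
  11^0=1  11^1=11
So 11^1 ≡ 11 (mod 19), giving k = 1.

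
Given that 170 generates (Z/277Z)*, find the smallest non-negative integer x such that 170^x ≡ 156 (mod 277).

16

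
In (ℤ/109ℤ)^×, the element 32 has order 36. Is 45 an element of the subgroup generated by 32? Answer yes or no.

yes

45 ∈ ⟨32⟩ iff 45^36 ≡ 1 (mod 109), since |⟨32⟩| = 36.
45^36 mod 109 = 1.
Since 1 = 1, 45 lies in the subgroup.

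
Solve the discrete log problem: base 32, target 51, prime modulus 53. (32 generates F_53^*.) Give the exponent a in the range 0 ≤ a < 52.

Baby-step giant-step with m = ceil(sqrt(52)) = 8.
Baby table (32^j mod 53 for j=0..7):
  0:1  1:32  2:17  3:14  4:24  5:26  6:37  7:18
Giant step factor: 32^(-8) ≡ 15 (mod 53).
Scan 51·15^i mod 53 for i = 0, 1, …:
  i=0: 51   i=1: 23   i=2: 27   i=3: 34
  i=4: 33   i=5: 18
Match at i=5, j=7: a = 5·8 + 7 = 47.

47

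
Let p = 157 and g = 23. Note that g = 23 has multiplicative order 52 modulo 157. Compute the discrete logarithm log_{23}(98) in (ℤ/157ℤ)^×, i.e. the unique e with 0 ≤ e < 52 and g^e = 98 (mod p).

9

Baby-step giant-step with m = ceil(sqrt(52)) = 8.
Baby table (23^j mod 157 for j=0..7):
  0:1  1:23  2:58  3:78  4:67  5:128  6:118  7:45
Giant step factor: 23^(-8) ≡ 130 (mod 157).
Scan 98·130^i mod 157 for i = 0, 1, …:
  i=0: 98   i=1: 23
Match at i=1, j=1: e = 1·8 + 1 = 9.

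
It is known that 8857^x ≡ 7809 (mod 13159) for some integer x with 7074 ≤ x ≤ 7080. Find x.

7078

Compute 8857^7074 mod 13159 = 8386, then multiply by 8857 repeatedly:
  8857^7074=8386  8857^7075=5406  8857^7076=8500  8857^7077=1861  8857^7078=7809
Found 7809 at exponent 7078.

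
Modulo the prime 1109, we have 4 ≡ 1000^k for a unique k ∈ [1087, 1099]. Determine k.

Compute 1000^1087 mod 1109 = 290, then multiply by 1000 repeatedly:
  1000^1087=290  1000^1088=551  1000^1089=936  1000^1090=4
Found 4 at exponent 1090.

1090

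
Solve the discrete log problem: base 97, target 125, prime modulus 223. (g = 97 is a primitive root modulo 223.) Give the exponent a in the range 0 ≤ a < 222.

219

Baby-step giant-step with m = ceil(sqrt(222)) = 15.
Baby table (97^j mod 223 for j=0..14):
  0:1  1:97  2:43  3:157  4:65  5:61  6:119  7:170
  8:211  9:174  10:153  11:123  12:112  13:160  14:133
Giant step factor: 97^(-15) ≡ 27 (mod 223).
Scan 125·27^i mod 223 for i = 0, 1, …:
  i=0: 125   i=1: 30   i=2: 141   i=3: 16
  i=4: 209   i=5: 68   i=6: 52   i=7: 66
  i=8: 221   i=9: 169     …   i=13: 56
  i=14: 174
Match at i=14, j=9: a = 14·15 + 9 = 219.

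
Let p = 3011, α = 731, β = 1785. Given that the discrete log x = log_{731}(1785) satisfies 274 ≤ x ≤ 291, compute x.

Compute 731^274 mod 3011 = 1126, then multiply by 731 repeatedly:
  731^274=1126  731^275=1103  731^276=2356  731^277=2955  731^278=1218
  731^279=2113  731^280=2971  731^281=870  731^282=649  731^283=1692
  731^284=2342  731^285=1754  731^286=2499  731^287=2103  731^288=1683
  731^289=1785
Found 1785 at exponent 289.

289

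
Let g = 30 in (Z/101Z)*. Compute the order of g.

The order of 30 must divide p − 1 = 100 = 2^2 · 5^2.
Divisors: 1, 2, 4, 5, 10, 20, 25, 50, 100.
Check each in increasing order: 30^1 ≡ 30;  30^2 ≡ 92;  30^4 ≡ 81;  30^5 ≡ 6;  30^10 ≡ 36;  30^20 ≡ 84;  30^25 ≡ 100;  30^50 ≡ 1.
Smallest exponent giving 1 is 50.

50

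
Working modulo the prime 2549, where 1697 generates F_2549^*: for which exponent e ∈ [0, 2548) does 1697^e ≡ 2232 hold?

Baby-step giant-step with m = ceil(sqrt(2548)) = 51.
Baby table (1697^j mod 2549 for j=0..50):
  0:1  1:1697  2:1988  3:1309  4:1194  5:2312  6:553  7:409
  8:745  9:2510  10:91  11:1487  12:2478  13:1865  14:1596  15:1374
  16:1892  17:1533  18:1521  19:1549  20:634  21:220  22:1186  23:1481
  24:2492  25:133  26:1389  27:1857  28:765  29:764  30:1616  31:2177
  32:868  33:2223  34:2460  35:1907  36:1498  37:753  38:792  39:701
  40:1763  41:1834  42:2518  43:922  44:2097  45:205  46:1221  47:2249
  48:700  49:66  50:2395
Giant step factor: 1697^(-51) ≡ 1615 (mod 2549).
Scan 2232·1615^i mod 2549 for i = 0, 1, …:
  i=0: 2232   i=1: 394   i=2: 1609   i=3: 1104
  i=4: 1209   i=5: 1
Match at i=5, j=0: e = 5·51 + 0 = 255.

255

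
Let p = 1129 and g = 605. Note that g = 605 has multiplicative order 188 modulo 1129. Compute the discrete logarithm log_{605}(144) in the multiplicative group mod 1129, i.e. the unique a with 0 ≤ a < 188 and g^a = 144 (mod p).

70

Baby-step giant-step with m = ceil(sqrt(188)) = 14.
Baby table (605^j mod 1129 for j=0..13):
  0:1  1:605  2:229  3:807  4:507  5:776  6:945  7:451
  8:766  9:540  10:419  11:599  12:1115  13:562
Giant step factor: 605^(-14) ≡ 630 (mod 1129).
Scan 144·630^i mod 1129 for i = 0, 1, …:
  i=0: 144   i=1: 400   i=2: 233   i=3: 20
  i=4: 181   i=5: 1
Match at i=5, j=0: a = 5·14 + 0 = 70.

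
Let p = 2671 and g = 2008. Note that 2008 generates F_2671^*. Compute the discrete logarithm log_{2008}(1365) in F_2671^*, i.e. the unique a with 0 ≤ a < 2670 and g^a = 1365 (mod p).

Baby-step giant-step with m = ceil(sqrt(2670)) = 52.
Baby table (2008^j mod 2671 for j=0..51):
  0:1  1:2008  2:1525  3:1234  4:1855  5:1466  6:286  7:23
  8:777  9:352  10:1672  11:2600  12:1666  13:1236  14:529  15:1845
  16:83  17:1062  18:1038  19:924  20:1718  21:1483  22:2370  23:1909
  24:387  25:2506  26:2555  27:2120  28:2057  29:1090  30:1171  31:888
  32:1547  33:3  34:682  35:1904  36:1031  37:223  38:1727  39:858
  40:69  41:2331  42:1056  43:2345  44:2458  45:2327  46:1037  47:1587
  48:193  49:249  50:515  51:443
Giant step factor: 2008^(-52) ≡ 2433 (mod 2671).
Scan 1365·2433^i mod 2671 for i = 0, 1, …:
  i=0: 1365   i=1: 992   i=2: 1623   i=3: 1021
  i=4: 63   i=5: 1032   i=6: 116   i=7: 1773
  i=8: 44   i=9: 212     …   i=31: 829
  i=32: 352
Match at i=32, j=9: a = 32·52 + 9 = 1673.

1673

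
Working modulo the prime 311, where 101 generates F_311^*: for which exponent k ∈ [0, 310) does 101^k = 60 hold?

192

Baby-step giant-step with m = ceil(sqrt(310)) = 18.
Baby table (101^j mod 311 for j=0..17):
  0:1  1:101  2:249  3:269  4:112  5:116  6:209  7:272
  8:104  9:241  10:83  11:297  12:141  13:246  14:277  15:298
  16:242  17:184
Giant step factor: 101^(-18) ≡ 45 (mod 311).
Scan 60·45^i mod 311 for i = 0, 1, …:
  i=0: 60   i=1: 212   i=2: 210   i=3: 120
  i=4: 113   i=5: 109   i=6: 240   i=7: 226
  i=8: 218   i=9: 169   i=10: 141
Match at i=10, j=12: k = 10·18 + 12 = 192.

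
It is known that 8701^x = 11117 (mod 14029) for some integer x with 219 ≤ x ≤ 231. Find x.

Compute 8701^219 mod 14029 = 801, then multiply by 8701 repeatedly:
  8701^219=801  8701^220=11117
Found 11117 at exponent 220.

220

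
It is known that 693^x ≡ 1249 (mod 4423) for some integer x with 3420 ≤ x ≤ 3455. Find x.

Compute 693^3420 mod 4423 = 1249, then multiply by 693 repeatedly:
  693^3420=1249
Found 1249 at exponent 3420.

3420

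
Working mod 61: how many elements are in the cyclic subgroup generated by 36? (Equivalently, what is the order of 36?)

30

The order of 36 must divide p − 1 = 60 = 2^2 · 3 · 5.
Divisors: 1, 2, 3, 4, 5, 6, 10, 12, 15, 20, 30, 60.
Check each in increasing order: 36^1 ≡ 36;  36^2 ≡ 15;  36^3 ≡ 52;  36^4 ≡ 42;  36^5 ≡ 48;  36^6 ≡ 20;  36^10 ≡ 47;  36^12 ≡ 34;  36^15 ≡ 60;  36^20 ≡ 13;  36^30 ≡ 1.
Smallest exponent giving 1 is 30.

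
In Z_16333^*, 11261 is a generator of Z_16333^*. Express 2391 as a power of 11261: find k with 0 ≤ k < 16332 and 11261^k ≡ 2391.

11915

Baby-step giant-step with m = ceil(sqrt(16332)) = 128.
Baby table (11261^j mod 16333 for j=0..127):
  0:1  1:11261  2:709  3:13545  4:12691  5:15934  6:14769  7:11103
  8:1768  9:15854  10:12204  11:3382  12:12479  13:13220  14:11458  15:14171
  16:6221  17:2444  18:779  19:1498  20:13322  21:437  22:4824  23:15839
  24:6619  25:9080  26:5300  27:2518  28:1110  29:4965  30:3006  31:8590
  32:7964  33:14434  34:11591  35:9248  36:2520  37:7299  38:6383  39:13763
  40:1306  41:7166  42:11306  43:1131  44:12784  45:1562  46:15374  47:13147
  48:6055  49:11413  50:13749  51:6982  52:13573  53:1339  54:3120  55:2037
  56:7125  57:6929  58:4728  59:12761  60:3887  61:15400  62:11939  63:8156
  64:4257  65:722  66:12941  67:5575  68:12356  69:89  70:5916  71:14102
  72:13196  73:2522  74:13488  75:7801  76:8187  77:10355  78:6368  79:8178
  80:7004  81:16320  82:604  83:7116  84:3578  85:14680  86:5187  87:3999
  88:2658  89:9682  90:6227  91:4678  92:5033  93:1103  94:7803  95:14376
  96:11773  97:792  98:894  99:6206  100:13192  101:6477  102:10652  103:2620
  104:6422  105:11951  106:12624  107:12765  108:16265  109:1903  110:787  111:9921
  112:2661  113:10799  114:8354  115:12647  116:10440  117:16239  118:3111  119:15019
  120:744  121:15688  122:4840  123:19  124:1630  125:13471  126:12360  127:12467
Giant step factor: 11261^(-128) ≡ 2678 (mod 16333).
Scan 2391·2678^i mod 16333 for i = 0, 1, …:
  i=0: 2391   i=1: 562   i=2: 2400   i=3: 8331
  i=4: 15873   i=5: 9428   i=6: 13699   i=7: 2004
  i=8: 9488   i=9: 11049     …   i=92: 3868
  i=93: 3382
Match at i=93, j=11: k = 93·128 + 11 = 11915.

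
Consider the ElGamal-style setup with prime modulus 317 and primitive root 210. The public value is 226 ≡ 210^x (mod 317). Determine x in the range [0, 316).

Baby-step giant-step with m = ceil(sqrt(316)) = 18.
Baby table (210^j mod 317 for j=0..17):
  0:1  1:210  2:37  3:162  4:101  5:288  6:250  7:195
  8:57  9:241  10:207  11:41  12:51  13:249  14:302  15:20
  16:79  17:106
Giant step factor: 210^(-18) ≡ 77 (mod 317).
Scan 226·77^i mod 317 for i = 0, 1, …:
  i=0: 226   i=1: 284   i=2: 312   i=3: 249
Match at i=3, j=13: x = 3·18 + 13 = 67.

67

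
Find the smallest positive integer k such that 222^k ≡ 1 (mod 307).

153

The order of 222 must divide p − 1 = 306 = 2 · 3^2 · 17.
Divisors: 1, 2, 3, 6, 9, 17, 18, 34, 51, 102, 153, 306.
Check each in increasing order: 222^1 ≡ 222;  222^2 ≡ 164;  222^3 ≡ 182;  222^6 ≡ 275;  222^9 ≡ 9;  222^17 ≡ 46;  222^18 ≡ 81;  222^34 ≡ 274;  222^51 ≡ 17;  222^102 ≡ 289;  222^153 ≡ 1.
Smallest exponent giving 1 is 153.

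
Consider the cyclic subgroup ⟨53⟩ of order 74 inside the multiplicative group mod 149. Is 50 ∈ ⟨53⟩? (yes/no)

no

50 ∈ ⟨53⟩ iff 50^74 ≡ 1 (mod 149), since |⟨53⟩| = 74.
50^74 mod 149 = 148.
Since 148 ≠ 1, 50 does not lie in the subgroup.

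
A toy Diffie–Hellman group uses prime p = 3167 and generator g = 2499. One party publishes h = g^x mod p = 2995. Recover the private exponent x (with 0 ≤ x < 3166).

493

Baby-step giant-step with m = ceil(sqrt(3166)) = 57.
Baby table (2499^j mod 3167 for j=0..56):
  0:1  1:2499  2:2844  3:408  4:2985  5:1230  6:1780  7:1752
  8:1454  9:997  10:2241  11:1003  12:1400  13:2232  14:681  15:1140
  16:1727  17:2319  18:2738  19:1542  20:2386  21:2320  22:2070  23:1219
  24:2794  25:2138  26:133  27:2999  28:1379  29:425  30:1130  31:2073
  32:2382  33:1825  34:195  35:2754  36:355  37:385  38:2514  39:2325
  40:1897  41:2771  42:1667  43:1228  44:3116  45:2398  46:638  47:1361
  48:2948  49:610  50:1063  51:2491  52:1854  53:2992  54:2888  55:2686
  56:1441
Giant step factor: 2499^(-57) ≡ 651 (mod 3167).
Scan 2995·651^i mod 3167 for i = 0, 1, …:
  i=0: 2995   i=1: 2040   i=2: 1067   i=3: 1044
  i=4: 1906   i=5: 2509   i=6: 2354   i=7: 2793
  i=8: 385
Match at i=8, j=37: x = 8·57 + 37 = 493.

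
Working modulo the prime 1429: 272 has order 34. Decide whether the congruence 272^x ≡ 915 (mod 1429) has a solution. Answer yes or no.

915 ∈ ⟨272⟩ iff 915^34 ≡ 1 (mod 1429), since |⟨272⟩| = 34.
915^34 mod 1429 = 189.
Since 189 ≠ 1, 915 does not lie in the subgroup.

no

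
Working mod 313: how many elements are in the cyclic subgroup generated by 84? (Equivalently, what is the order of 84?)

The order of 84 must divide p − 1 = 312 = 2^3 · 3 · 13.
Divisors: 1, 2, 3, 4, 6, 8, 12, 13, 24, 26, 39, 52, 78, 104, 156, 312.
Check each in increasing order: 84^1 ≡ 84;  84^2 ≡ 170;  84^3 ≡ 195;  84^4 ≡ 104;  84^6 ≡ 152;  84^8 ≡ 174;  84^12 ≡ 255;  84^13 ≡ 136;  84^24 ≡ 234;  84^26 ≡ 29;  84^39 ≡ 188;  84^52 ≡ 215;  84^78 ≡ 288;  84^104 ≡ 214;  84^156 ≡ 312;  84^312 ≡ 1.
Smallest exponent giving 1 is 312.

312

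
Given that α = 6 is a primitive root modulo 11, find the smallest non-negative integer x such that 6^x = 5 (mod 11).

Successive powers of 6 modulo 11:
  6^0=1  6^1=6  6^2=3  6^3=7  6^4=9  6^5=10
  6^6=5
So 6^6 ≡ 5 (mod 11), giving x = 6.

6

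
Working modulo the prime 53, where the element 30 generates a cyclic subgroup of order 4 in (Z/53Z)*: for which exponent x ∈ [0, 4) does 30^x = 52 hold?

2

Successive powers of 30 modulo 53:
  30^0=1  30^1=30  30^2=52
So 30^2 ≡ 52 (mod 53), giving x = 2.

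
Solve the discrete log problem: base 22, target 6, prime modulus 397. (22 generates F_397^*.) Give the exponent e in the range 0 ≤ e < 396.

Baby-step giant-step with m = ceil(sqrt(396)) = 20.
Baby table (22^j mod 397 for j=0..19):
  0:1  1:22  2:87  3:326  4:26  5:175  6:277  7:139
  8:279  9:183  10:56  11:41  12:108  13:391  14:265  15:272
  16:29  17:241  18:141  19:323
Giant step factor: 22^(-20) ≡ 129 (mod 397).
Scan 6·129^i mod 397 for i = 0, 1, …:
  i=0: 6   i=1: 377   i=2: 199   i=3: 263
  i=4: 182   i=5: 55   i=6: 346   i=7: 170
  i=8: 95   i=9: 345   i=10: 41
Match at i=10, j=11: e = 10·20 + 11 = 211.

211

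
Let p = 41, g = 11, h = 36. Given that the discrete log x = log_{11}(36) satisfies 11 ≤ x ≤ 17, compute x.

14

Compute 11^11 mod 41 = 17, then multiply by 11 repeatedly:
  11^11=17  11^12=23  11^13=7  11^14=36
Found 36 at exponent 14.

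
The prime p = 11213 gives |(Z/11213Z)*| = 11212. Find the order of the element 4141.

11212

The order of 4141 must divide p − 1 = 11212 = 2^2 · 2803.
Divisors: 1, 2, 4, 2803, 5606, 11212.
Check each in increasing order: 4141^1 ≡ 4141;  4141^2 ≡ 3204;  4141^4 ≡ 5721;  4141^2803 ≡ 1505;  4141^5606 ≡ 11212;  4141^11212 ≡ 1.
Smallest exponent giving 1 is 11212.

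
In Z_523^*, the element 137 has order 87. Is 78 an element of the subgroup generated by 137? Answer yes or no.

yes

78 ∈ ⟨137⟩ iff 78^87 ≡ 1 (mod 523), since |⟨137⟩| = 87.
78^87 mod 523 = 1.
Since 1 = 1, 78 lies in the subgroup.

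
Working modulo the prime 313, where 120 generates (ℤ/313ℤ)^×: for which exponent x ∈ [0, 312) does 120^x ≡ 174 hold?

Baby-step giant-step with m = ceil(sqrt(312)) = 18.
Baby table (120^j mod 313 for j=0..17):
  0:1  1:120  2:2  3:240  4:4  5:167  6:8  7:21
  8:16  9:42  10:32  11:84  12:64  13:168  14:128  15:23
  16:256  17:46
Giant step factor: 120^(-18) ≡ 151 (mod 313).
Scan 174·151^i mod 313 for i = 0, 1, …:
  i=0: 174   i=1: 295   i=2: 99   i=3: 238
  i=4: 256
Match at i=4, j=16: x = 4·18 + 16 = 88.

88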